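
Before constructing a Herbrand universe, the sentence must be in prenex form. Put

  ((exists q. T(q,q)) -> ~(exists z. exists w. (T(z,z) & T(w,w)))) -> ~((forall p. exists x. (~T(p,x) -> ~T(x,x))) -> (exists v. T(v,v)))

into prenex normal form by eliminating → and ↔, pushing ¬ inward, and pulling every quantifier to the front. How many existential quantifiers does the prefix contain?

Eliminate → and ↔ using ¬ and ∨.
  ~(~(exists q. T(q,q)) | ~(exists z. exists w. (T(z,z) & T(w,w)))) | ~(~(forall p. exists x. (~~T(p,x) | ~T(x,x))) | (exists v. T(v,v)))
Move each ¬ inward, flipping quantifiers it crosses:
  (exists q. T(q,q)) & (exists z. exists w. (T(z,z) & T(w,w))) | (forall p. exists x. (T(p,x) | ~T(x,x))) & (forall v. ~T(v,v))
Pull the quantifiers to the front (each side's bound variable is not free in the other side):
  exists q. exists z. exists w. forall p. exists x. forall v. (T(q,q) & T(z,z) & T(w,w) | (T(p,x) | ~T(x,x)) & ~T(v,v))
The prefix is exists q exists z exists w forall p exists x forall v: 2 universal, 4 existential.

4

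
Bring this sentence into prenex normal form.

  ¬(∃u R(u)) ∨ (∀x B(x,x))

∀u ∀x (¬R(u) ∨ B(x,x))

Move each ¬ inward, flipping quantifiers it crosses:
  (∀u ¬R(u)) ∨ (∀x B(x,x))
Pull the quantifiers to the front (each side's bound variable is not free in the other side):
  ∀u ∀x (¬R(u) ∨ B(x,x))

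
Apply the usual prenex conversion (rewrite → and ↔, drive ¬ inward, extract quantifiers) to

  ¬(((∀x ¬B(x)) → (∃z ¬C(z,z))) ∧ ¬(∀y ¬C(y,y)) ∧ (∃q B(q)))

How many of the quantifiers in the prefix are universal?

Rewrite implications/biconditionals: A → B as ¬A ∨ B.
  ¬((¬(∀x ¬B(x)) ∨ (∃z ¬C(z,z))) ∧ ¬(∀y ¬C(y,y)) ∧ (∃q B(q)))
Drive negations inward (¬∀x A ≡ ∃x ¬A, ¬∃x A ≡ ∀x ¬A, De Morgan for ∧/∨):
  (∀x ¬B(x)) ∧ (∀z C(z,z)) ∨ (∀y ¬C(y,y)) ∨ (∀q ¬B(q))
Pull the quantifiers to the front (each side's bound variable is not free in the other side):
  ∀x ∀z ∀y ∀q (¬B(x) ∧ C(z,z) ∨ ¬C(y,y) ∨ ¬B(q))
The prefix is ∀x ∀z ∀y ∀q: 4 universal, 0 existential.

4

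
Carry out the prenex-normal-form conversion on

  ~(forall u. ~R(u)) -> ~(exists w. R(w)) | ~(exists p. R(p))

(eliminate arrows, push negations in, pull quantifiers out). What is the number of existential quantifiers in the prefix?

0

First replace A → B with ¬A ∨ B.
  ~~(forall u. ~R(u)) | ~(exists w. R(w)) | ~(exists p. R(p))
Push ¬ through the quantifiers and connectives to reach negation normal form:
  (forall u. ~R(u)) | (forall w. ~R(w)) | (forall p. ~R(p))
Extract every quantifier outward, since the variables are now distinct and don't occur free across branches:
  forall u. forall w. forall p. (~R(u) | ~R(w) | ~R(p))
The prefix is forall u forall w forall p: 3 universal, 0 existential.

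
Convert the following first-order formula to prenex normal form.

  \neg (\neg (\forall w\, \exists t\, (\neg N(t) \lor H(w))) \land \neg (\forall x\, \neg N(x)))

\forall w\, \exists t\, \forall x\, (\neg N(t) \lor H(w) \lor \neg N(x))

Push ¬ through the quantifiers and connectives to reach negation normal form:
  (\forall w\, \exists t\, (\neg N(t) \lor H(w))) \lor (\forall x\, \neg N(x))
All bound variables are already distinct, so no renaming is needed.
Finally move all quantifiers to the prefix:
  \forall w\, \exists t\, \forall x\, (\neg N(t) \lor H(w) \lor \neg N(x))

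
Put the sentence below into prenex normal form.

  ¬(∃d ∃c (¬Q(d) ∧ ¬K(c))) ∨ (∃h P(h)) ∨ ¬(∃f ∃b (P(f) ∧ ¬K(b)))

∀d ∀c ∃h ∀f ∀b (Q(d) ∨ K(c) ∨ P(h) ∨ ¬P(f) ∨ K(b))

Push ¬ through the quantifiers and connectives to reach negation normal form:
  (∀d ∀c (Q(d) ∨ K(c))) ∨ (∃h P(h)) ∨ (∀f ∀b (¬P(f) ∨ K(b)))
All bound variables are already distinct, so no renaming is needed.
Extract every quantifier outward, since the variables are now distinct and don't occur free across branches:
  ∀d ∀c ∃h ∀f ∀b (Q(d) ∨ K(c) ∨ P(h) ∨ ¬P(f) ∨ K(b))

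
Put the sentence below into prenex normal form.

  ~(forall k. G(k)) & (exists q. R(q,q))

Move each ¬ inward, flipping quantifiers it crosses:
  (exists k. ~G(k)) & (exists q. R(q,q))
All bound variables are already distinct, so no renaming is needed.
Finally move all quantifiers to the prefix:
  exists k. exists q. (~G(k) & R(q,q))

exists k. exists q. (~G(k) & R(q,q))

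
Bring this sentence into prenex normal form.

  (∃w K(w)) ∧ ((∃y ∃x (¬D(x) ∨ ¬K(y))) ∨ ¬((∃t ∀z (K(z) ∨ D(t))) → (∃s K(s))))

∃w ∃y ∃x ∃t ∀z ∀s (K(w) ∧ (¬D(x) ∨ ¬K(y) ∨ (K(z) ∨ D(t)) ∧ ¬K(s)))

Rewrite implications/biconditionals: A → B as ¬A ∨ B.
  (∃w K(w)) ∧ ((∃y ∃x (¬D(x) ∨ ¬K(y))) ∨ ¬(¬(∃t ∀z (K(z) ∨ D(t))) ∨ (∃s K(s))))
Push ¬ through the quantifiers and connectives to reach negation normal form:
  (∃w K(w)) ∧ ((∃y ∃x (¬D(x) ∨ ¬K(y))) ∨ (∃t ∀z (K(z) ∨ D(t))) ∧ (∀s ¬K(s)))
Extract every quantifier outward, since the variables are now distinct and don't occur free across branches:
  ∃w ∃y ∃x ∃t ∀z ∀s (K(w) ∧ (¬D(x) ∨ ¬K(y) ∨ (K(z) ∨ D(t)) ∧ ¬K(s)))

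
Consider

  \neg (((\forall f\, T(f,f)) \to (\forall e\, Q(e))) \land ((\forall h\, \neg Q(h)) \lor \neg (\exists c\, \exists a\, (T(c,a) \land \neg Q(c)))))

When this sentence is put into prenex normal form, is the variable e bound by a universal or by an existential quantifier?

Rewrite implications/biconditionals: A → B as ¬A ∨ B.
  \neg ((\neg (\forall f\, T(f,f)) \lor (\forall e\, Q(e))) \land ((\forall h\, \neg Q(h)) \lor \neg (\exists c\, \exists a\, (T(c,a) \land \neg Q(c)))))
Drive negations inward (¬∀x A ≡ ∃x ¬A, ¬∃x A ≡ ∀x ¬A, De Morgan for ∧/∨):
  (\forall f\, T(f,f)) \land (\exists e\, \neg Q(e)) \lor (\exists h\, Q(h)) \land (\exists c\, \exists a\, (T(c,a) \land \neg Q(c)))
Finally move all quantifiers to the prefix:
  \forall f\, \exists e\, \exists h\, \exists c\, \exists a\, (T(f,f) \land \neg Q(e) \lor Q(h) \land T(c,a) \land \neg Q(c))
The quantifier \forall e sits under an odd number of negations (counting the antecedent side of each →), so it flips to \exists e.

existential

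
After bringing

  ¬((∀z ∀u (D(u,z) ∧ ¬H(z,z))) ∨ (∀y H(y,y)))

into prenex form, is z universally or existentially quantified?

existential

Move each ¬ inward, flipping quantifiers it crosses:
  (∃z ∃u (¬D(u,z) ∨ H(z,z))) ∧ (∃y ¬H(y,y))
All bound variables are already distinct, so no renaming is needed.
Pull the quantifiers to the front (each side's bound variable is not free in the other side):
  ∃z ∃u ∃y ((¬D(u,z) ∨ H(z,z)) ∧ ¬H(y,y))
The quantifier ∀z sits under an odd number of negations, so it flips to ∃z.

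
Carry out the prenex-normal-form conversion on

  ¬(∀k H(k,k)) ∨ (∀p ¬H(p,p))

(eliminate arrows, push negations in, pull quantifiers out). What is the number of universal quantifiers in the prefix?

1

Drive negations inward (¬∀x A ≡ ∃x ¬A, ¬∃x A ≡ ∀x ¬A, De Morgan for ∧/∨):
  (∃k ¬H(k,k)) ∨ (∀p ¬H(p,p))
All bound variables are already distinct, so no renaming is needed.
Extract every quantifier outward, since the variables are now distinct and don't occur free across branches:
  ∃k ∀p (¬H(k,k) ∨ ¬H(p,p))
The prefix is ∃k ∀p: 1 universal, 1 existential.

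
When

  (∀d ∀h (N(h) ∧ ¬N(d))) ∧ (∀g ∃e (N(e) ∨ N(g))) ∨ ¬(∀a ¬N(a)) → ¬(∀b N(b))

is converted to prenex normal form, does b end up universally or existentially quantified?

existential

Eliminate → and ↔ using ¬ and ∨.
  ¬((∀d ∀h (N(h) ∧ ¬N(d))) ∧ (∀g ∃e (N(e) ∨ N(g))) ∨ ¬(∀a ¬N(a))) ∨ ¬(∀b N(b))
Drive negations inward (¬∀x A ≡ ∃x ¬A, ¬∃x A ≡ ∀x ¬A, De Morgan for ∧/∨):
  ((∃d ∃h (¬N(h) ∨ N(d))) ∨ (∃g ∀e (¬N(e) ∧ ¬N(g)))) ∧ (∀a ¬N(a)) ∨ (∃b ¬N(b))
Finally move all quantifiers to the prefix:
  ∃d ∃h ∃g ∀e ∀a ∃b ((¬N(h) ∨ N(d) ∨ ¬N(e) ∧ ¬N(g)) ∧ ¬N(a) ∨ ¬N(b))
The quantifier ∀b sits under an odd number of negations (counting the antecedent side of each →), so it flips to ∃b.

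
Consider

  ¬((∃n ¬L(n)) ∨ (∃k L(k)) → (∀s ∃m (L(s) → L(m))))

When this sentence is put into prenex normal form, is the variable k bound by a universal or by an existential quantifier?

existential

Eliminate → and ↔ using ¬ and ∨.
  ¬(¬((∃n ¬L(n)) ∨ (∃k L(k))) ∨ (∀s ∃m (¬L(s) ∨ L(m))))
Move each ¬ inward, flipping quantifiers it crosses:
  ((∃n ¬L(n)) ∨ (∃k L(k))) ∧ (∃s ∀m (L(s) ∧ ¬L(m)))
Pull the quantifiers to the front (each side's bound variable is not free in the other side):
  ∃n ∃k ∃s ∀m ((¬L(n) ∨ L(k)) ∧ L(s) ∧ ¬L(m))
The quantifier ∃k sits under an even number of negations (counting the antecedent side of each →), so it remains existential.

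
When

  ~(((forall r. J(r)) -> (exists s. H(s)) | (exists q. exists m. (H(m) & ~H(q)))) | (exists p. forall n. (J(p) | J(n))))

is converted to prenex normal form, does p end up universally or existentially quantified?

Rewrite implications/biconditionals: A → B as ¬A ∨ B.
  ~(~(forall r. J(r)) | (exists s. H(s)) | (exists q. exists m. (H(m) & ~H(q))) | (exists p. forall n. (J(p) | J(n))))
Move each ¬ inward, flipping quantifiers it crosses:
  (forall r. J(r)) & (forall s. ~H(s)) & (forall q. forall m. (~H(m) | H(q))) & (forall p. exists n. (~J(p) & ~J(n)))
All bound variables are already distinct, so no renaming is needed.
Finally move all quantifiers to the prefix:
  forall r. forall s. forall q. forall m. forall p. exists n. (J(r) & ~H(s) & (~H(m) | H(q)) & ~J(p) & ~J(n))
The quantifier exists p sits under an odd number of negations (counting the antecedent side of each →), so it flips to forall p.

universal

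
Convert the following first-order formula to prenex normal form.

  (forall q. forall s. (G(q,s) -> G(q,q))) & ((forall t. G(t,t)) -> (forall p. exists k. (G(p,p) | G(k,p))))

Rewrite implications/biconditionals: A → B as ¬A ∨ B.
  (forall q. forall s. (~G(q,s) | G(q,q))) & (~(forall t. G(t,t)) | (forall p. exists k. (G(p,p) | G(k,p))))
Move each ¬ inward, flipping quantifiers it crosses:
  (forall q. forall s. (~G(q,s) | G(q,q))) & ((exists t. ~G(t,t)) | (forall p. exists k. (G(p,p) | G(k,p))))
All bound variables are already distinct, so no renaming is needed.
Finally move all quantifiers to the prefix:
  forall q. forall s. exists t. forall p. exists k. ((~G(q,s) | G(q,q)) & (~G(t,t) | G(p,p) | G(k,p)))

forall q. forall s. exists t. forall p. exists k. ((~G(q,s) | G(q,q)) & (~G(t,t) | G(p,p) | G(k,p)))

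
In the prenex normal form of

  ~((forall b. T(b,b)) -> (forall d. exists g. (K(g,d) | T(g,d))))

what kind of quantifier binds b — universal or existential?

Rewrite implications/biconditionals: A → B as ¬A ∨ B.
  ~(~(forall b. T(b,b)) | (forall d. exists g. (K(g,d) | T(g,d))))
Drive negations inward (¬∀x A ≡ ∃x ¬A, ¬∃x A ≡ ∀x ¬A, De Morgan for ∧/∨):
  (forall b. T(b,b)) & (exists d. forall g. (~K(g,d) & ~T(g,d)))
All bound variables are already distinct, so no renaming is needed.
Extract every quantifier outward, since the variables are now distinct and don't occur free across branches:
  forall b. exists d. forall g. (T(b,b) & ~K(g,d) & ~T(g,d))
The quantifier forall b sits under an even number of negations (counting the antecedent side of each →), so it remains universal.

universal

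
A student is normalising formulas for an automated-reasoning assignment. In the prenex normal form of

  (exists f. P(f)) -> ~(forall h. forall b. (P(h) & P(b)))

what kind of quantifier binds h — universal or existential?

existential

Eliminate → and ↔ using ¬ and ∨.
  ~(exists f. P(f)) | ~(forall h. forall b. (P(h) & P(b)))
Push ¬ through the quantifiers and connectives to reach negation normal form:
  (forall f. ~P(f)) | (exists h. exists b. (~P(h) | ~P(b)))
Extract every quantifier outward, since the variables are now distinct and don't occur free across branches:
  forall f. exists h. exists b. (~P(f) | ~P(h) | ~P(b))
The quantifier forall h sits under an odd number of negations (counting the antecedent side of each →), so it flips to exists h.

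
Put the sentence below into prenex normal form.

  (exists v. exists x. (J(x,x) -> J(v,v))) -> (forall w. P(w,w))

forall v. forall x. forall w. (J(x,x) & ~J(v,v) | P(w,w))

First replace A → B with ¬A ∨ B.
  ~(exists v. exists x. (~J(x,x) | J(v,v))) | (forall w. P(w,w))
Move each ¬ inward, flipping quantifiers it crosses:
  (forall v. forall x. (J(x,x) & ~J(v,v))) | (forall w. P(w,w))
All bound variables are already distinct, so no renaming is needed.
Pull the quantifiers to the front (each side's bound variable is not free in the other side):
  forall v. forall x. forall w. (J(x,x) & ~J(v,v) | P(w,w))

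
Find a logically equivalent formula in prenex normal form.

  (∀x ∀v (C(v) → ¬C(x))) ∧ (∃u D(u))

Rewrite implications/biconditionals: A → B as ¬A ∨ B.
  (∀x ∀v (¬C(v) ∨ ¬C(x))) ∧ (∃u D(u))
All bound variables are already distinct, so no renaming is needed.
Finally move all quantifiers to the prefix:
  ∀x ∀v ∃u ((¬C(v) ∨ ¬C(x)) ∧ D(u))

∀x ∀v ∃u ((¬C(v) ∨ ¬C(x)) ∧ D(u))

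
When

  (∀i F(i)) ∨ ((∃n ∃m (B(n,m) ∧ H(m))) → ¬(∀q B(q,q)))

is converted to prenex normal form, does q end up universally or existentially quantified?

existential

Eliminate → and ↔ using ¬ and ∨.
  (∀i F(i)) ∨ ¬(∃n ∃m (B(n,m) ∧ H(m))) ∨ ¬(∀q B(q,q))
Drive negations inward (¬∀x A ≡ ∃x ¬A, ¬∃x A ≡ ∀x ¬A, De Morgan for ∧/∨):
  (∀i F(i)) ∨ (∀n ∀m (¬B(n,m) ∨ ¬H(m))) ∨ (∃q ¬B(q,q))
Finally move all quantifiers to the prefix:
  ∀i ∀n ∀m ∃q (F(i) ∨ ¬B(n,m) ∨ ¬H(m) ∨ ¬B(q,q))
The quantifier ∀q sits under an odd number of negations (counting the antecedent side of each →), so it flips to ∃q.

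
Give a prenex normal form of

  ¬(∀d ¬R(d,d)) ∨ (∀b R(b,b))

Move each ¬ inward, flipping quantifiers it crosses:
  (∃d R(d,d)) ∨ (∀b R(b,b))
Extract every quantifier outward, since the variables are now distinct and don't occur free across branches:
  ∃d ∀b (R(d,d) ∨ R(b,b))

∃d ∀b (R(d,d) ∨ R(b,b))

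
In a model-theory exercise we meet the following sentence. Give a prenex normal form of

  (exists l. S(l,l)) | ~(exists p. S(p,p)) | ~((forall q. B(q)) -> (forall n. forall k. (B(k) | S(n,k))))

First replace A → B with ¬A ∨ B.
  (exists l. S(l,l)) | ~(exists p. S(p,p)) | ~(~(forall q. B(q)) | (forall n. forall k. (B(k) | S(n,k))))
Move each ¬ inward, flipping quantifiers it crosses:
  (exists l. S(l,l)) | (forall p. ~S(p,p)) | (forall q. B(q)) & (exists n. exists k. (~B(k) & ~S(n,k)))
Pull the quantifiers to the front (each side's bound variable is not free in the other side):
  exists l. forall p. forall q. exists n. exists k. (S(l,l) | ~S(p,p) | B(q) & ~B(k) & ~S(n,k))

exists l. forall p. forall q. exists n. exists k. (S(l,l) | ~S(p,p) | B(q) & ~B(k) & ~S(n,k))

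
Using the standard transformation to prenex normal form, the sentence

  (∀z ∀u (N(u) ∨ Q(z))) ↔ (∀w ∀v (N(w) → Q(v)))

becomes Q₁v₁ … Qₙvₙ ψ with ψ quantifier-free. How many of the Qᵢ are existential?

4

Eliminate → and ↔ using ¬ and ∨; A ↔ B as (¬A ∨ B) ∧ (¬B ∨ A).
  (¬(∀z ∀u (N(u) ∨ Q(z))) ∨ (∀w ∀v (¬N(w) ∨ Q(v)))) ∧ (¬(∀w ∀v (¬N(w) ∨ Q(v))) ∨ (∀z ∀u (N(u) ∨ Q(z))))
Drive negations inward (¬∀x A ≡ ∃x ¬A, ¬∃x A ≡ ∀x ¬A, De Morgan for ∧/∨):
  ((∃z ∃u (¬N(u) ∧ ¬Q(z))) ∨ (∀w ∀v (¬N(w) ∨ Q(v)))) ∧ ((∃w ∃v (N(w) ∧ ¬Q(v))) ∨ (∀z ∀u (N(u) ∨ Q(z))))
Give each quantifier a distinct variable: w↦z1, v↦c, z↦s, u↦w1.
  ((∃z ∃u (¬N(u) ∧ ¬Q(z))) ∨ (∀w ∀v (¬N(w) ∨ Q(v)))) ∧ ((∃z1 ∃c (N(z1) ∧ ¬Q(c))) ∨ (∀s ∀w1 (N(w1) ∨ Q(s))))
Extract every quantifier outward, since the variables are now distinct and don't occur free across branches:
  ∃z ∃u ∀w ∀v ∃z1 ∃c ∀s ∀w1 ((¬N(u) ∧ ¬Q(z) ∨ ¬N(w) ∨ Q(v)) ∧ (N(z1) ∧ ¬Q(c) ∨ N(w1) ∨ Q(s)))
The prefix is ∃z ∃u ∀w ∀v ∃z1 ∃c ∀s ∀w1: 4 universal, 4 existential.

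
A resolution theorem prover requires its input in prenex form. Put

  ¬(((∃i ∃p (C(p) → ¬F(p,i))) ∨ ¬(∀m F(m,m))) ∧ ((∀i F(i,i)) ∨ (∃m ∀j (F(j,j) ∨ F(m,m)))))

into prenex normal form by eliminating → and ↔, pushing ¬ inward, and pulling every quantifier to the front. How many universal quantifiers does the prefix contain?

Rewrite implications/biconditionals: A → B as ¬A ∨ B.
  ¬(((∃i ∃p (¬C(p) ∨ ¬F(p,i))) ∨ ¬(∀m F(m,m))) ∧ ((∀i F(i,i)) ∨ (∃m ∀j (F(j,j) ∨ F(m,m)))))
Move each ¬ inward, flipping quantifiers it crosses:
  (∀i ∀p (C(p) ∧ F(p,i))) ∧ (∀m F(m,m)) ∨ (∃i ¬F(i,i)) ∧ (∀m ∃j (¬F(j,j) ∧ ¬F(m,m)))
Give each quantifier a distinct variable: i↦y, m↦w1.
  (∀i ∀p (C(p) ∧ F(p,i))) ∧ (∀m F(m,m)) ∨ (∃y ¬F(y,y)) ∧ (∀w1 ∃j (¬F(j,j) ∧ ¬F(w1,w1)))
Pull the quantifiers to the front (each side's bound variable is not free in the other side):
  ∀i ∀p ∀m ∃y ∀w1 ∃j (C(p) ∧ F(p,i) ∧ F(m,m) ∨ ¬F(y,y) ∧ ¬F(j,j) ∧ ¬F(w1,w1))
The prefix is ∀i ∀p ∀m ∃y ∀w1 ∃j: 4 universal, 2 existential.

4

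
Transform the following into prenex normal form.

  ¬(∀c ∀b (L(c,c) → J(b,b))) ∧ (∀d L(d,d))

∃c ∃b ∀d (L(c,c) ∧ ¬J(b,b) ∧ L(d,d))

First replace A → B with ¬A ∨ B.
  ¬(∀c ∀b (¬L(c,c) ∨ J(b,b))) ∧ (∀d L(d,d))
Push ¬ through the quantifiers and connectives to reach negation normal form:
  (∃c ∃b (L(c,c) ∧ ¬J(b,b))) ∧ (∀d L(d,d))
All bound variables are already distinct, so no renaming is needed.
Extract every quantifier outward, since the variables are now distinct and don't occur free across branches:
  ∃c ∃b ∀d (L(c,c) ∧ ¬J(b,b) ∧ L(d,d))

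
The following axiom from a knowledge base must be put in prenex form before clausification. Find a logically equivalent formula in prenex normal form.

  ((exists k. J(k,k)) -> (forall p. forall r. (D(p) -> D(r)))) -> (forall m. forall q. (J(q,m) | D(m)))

Rewrite implications/biconditionals: A → B as ¬A ∨ B.
  ~(~(exists k. J(k,k)) | (forall p. forall r. (~D(p) | D(r)))) | (forall m. forall q. (J(q,m) | D(m)))
Move each ¬ inward, flipping quantifiers it crosses:
  (exists k. J(k,k)) & (exists p. exists r. (D(p) & ~D(r))) | (forall m. forall q. (J(q,m) | D(m)))
All bound variables are already distinct, so no renaming is needed.
Pull the quantifiers to the front (each side's bound variable is not free in the other side):
  exists k. exists p. exists r. forall m. forall q. (J(k,k) & D(p) & ~D(r) | J(q,m) | D(m))

exists k. exists p. exists r. forall m. forall q. (J(k,k) & D(p) & ~D(r) | J(q,m) | D(m))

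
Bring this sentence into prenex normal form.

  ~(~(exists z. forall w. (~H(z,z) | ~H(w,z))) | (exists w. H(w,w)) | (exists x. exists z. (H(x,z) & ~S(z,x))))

Drive negations inward (¬∀x A ≡ ∃x ¬A, ¬∃x A ≡ ∀x ¬A, De Morgan for ∧/∨):
  (exists z. forall w. (~H(z,z) | ~H(w,z))) & (forall w. ~H(w,w)) & (forall x. forall z. (~H(x,z) | S(z,x)))
Standardize variables apart so no two quantifiers bind the same name: w↦q, z↦y.
  (exists z. forall w. (~H(z,z) | ~H(w,z))) & (forall q. ~H(q,q)) & (forall x. forall y. (~H(x,y) | S(y,x)))
Pull the quantifiers to the front (each side's bound variable is not free in the other side):
  exists z. forall w. forall q. forall x. forall y. ((~H(z,z) | ~H(w,z)) & ~H(q,q) & (~H(x,y) | S(y,x)))

exists z. forall w. forall q. forall x. forall y. ((~H(z,z) | ~H(w,z)) & ~H(q,q) & (~H(x,y) | S(y,x)))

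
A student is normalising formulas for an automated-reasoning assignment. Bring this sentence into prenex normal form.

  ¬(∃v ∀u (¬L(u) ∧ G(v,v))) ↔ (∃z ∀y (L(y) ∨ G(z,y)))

∃v ∀u ∃z ∀y ∀q ∃w ∀x1 ∃y1 ((¬L(u) ∧ G(v,v) ∨ L(y) ∨ G(z,y)) ∧ (¬L(w) ∧ ¬G(q,w) ∨ L(y1) ∨ ¬G(x1,x1)))

Rewrite implications/biconditionals: A → B as ¬A ∨ B; A ↔ B as (¬A ∨ B) ∧ (¬B ∨ A).
  (¬¬(∃v ∀u (¬L(u) ∧ G(v,v))) ∨ (∃z ∀y (L(y) ∨ G(z,y)))) ∧ (¬(∃z ∀y (L(y) ∨ G(z,y))) ∨ ¬(∃v ∀u (¬L(u) ∧ G(v,v))))
Move each ¬ inward, flipping quantifiers it crosses:
  ((∃v ∀u (¬L(u) ∧ G(v,v))) ∨ (∃z ∀y (L(y) ∨ G(z,y)))) ∧ ((∀z ∃y (¬L(y) ∧ ¬G(z,y))) ∨ (∀v ∃u (L(u) ∨ ¬G(v,v))))
Standardize variables apart so no two quantifiers bind the same name: z↦q, y↦w, v↦x1, u↦y1.
  ((∃v ∀u (¬L(u) ∧ G(v,v))) ∨ (∃z ∀y (L(y) ∨ G(z,y)))) ∧ ((∀q ∃w (¬L(w) ∧ ¬G(q,w))) ∨ (∀x1 ∃y1 (L(y1) ∨ ¬G(x1,x1))))
Extract every quantifier outward, since the variables are now distinct and don't occur free across branches:
  ∃v ∀u ∃z ∀y ∀q ∃w ∀x1 ∃y1 ((¬L(u) ∧ G(v,v) ∨ L(y) ∨ G(z,y)) ∧ (¬L(w) ∧ ¬G(q,w) ∨ L(y1) ∨ ¬G(x1,x1)))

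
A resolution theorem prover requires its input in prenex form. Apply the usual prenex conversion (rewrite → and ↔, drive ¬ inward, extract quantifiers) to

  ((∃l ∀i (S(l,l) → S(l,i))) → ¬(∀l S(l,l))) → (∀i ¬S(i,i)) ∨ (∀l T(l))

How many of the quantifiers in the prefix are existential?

1

First replace A → B with ¬A ∨ B.
  ¬(¬(∃l ∀i (¬S(l,l) ∨ S(l,i))) ∨ ¬(∀l S(l,l))) ∨ (∀i ¬S(i,i)) ∨ (∀l T(l))
Drive negations inward (¬∀x A ≡ ∃x ¬A, ¬∃x A ≡ ∀x ¬A, De Morgan for ∧/∨):
  (∃l ∀i (¬S(l,l) ∨ S(l,i))) ∧ (∀l S(l,l)) ∨ (∀i ¬S(i,i)) ∨ (∀l T(l))
Give each quantifier a distinct variable: l↦r, i↦z1, l↦p.
  (∃l ∀i (¬S(l,l) ∨ S(l,i))) ∧ (∀r S(r,r)) ∨ (∀z1 ¬S(z1,z1)) ∨ (∀p T(p))
Pull the quantifiers to the front (each side's bound variable is not free in the other side):
  ∃l ∀i ∀r ∀z1 ∀p ((¬S(l,l) ∨ S(l,i)) ∧ S(r,r) ∨ ¬S(z1,z1) ∨ T(p))
The prefix is ∃l ∀i ∀r ∀z1 ∀p: 4 universal, 1 existential.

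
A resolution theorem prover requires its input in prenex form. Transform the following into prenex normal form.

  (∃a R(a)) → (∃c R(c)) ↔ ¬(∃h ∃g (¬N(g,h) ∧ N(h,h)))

First replace A → B with ¬A ∨ B; A ↔ B as (¬A ∨ B) ∧ (¬B ∨ A).
  (¬(¬(∃a R(a)) ∨ (∃c R(c))) ∨ ¬(∃h ∃g (¬N(g,h) ∧ N(h,h)))) ∧ (¬¬(∃h ∃g (¬N(g,h) ∧ N(h,h))) ∨ ¬(∃a R(a)) ∨ (∃c R(c)))
Move each ¬ inward, flipping quantifiers it crosses:
  ((∃a R(a)) ∧ (∀c ¬R(c)) ∨ (∀h ∀g (N(g,h) ∨ ¬N(h,h)))) ∧ ((∃h ∃g (¬N(g,h) ∧ N(h,h))) ∨ (∀a ¬R(a)) ∨ (∃c R(c)))
Rename bound variables to avoid capture: h↦y1, g↦t, a↦s, c↦v1.
  ((∃a R(a)) ∧ (∀c ¬R(c)) ∨ (∀h ∀g (N(g,h) ∨ ¬N(h,h)))) ∧ ((∃y1 ∃t (¬N(t,y1) ∧ N(y1,y1))) ∨ (∀s ¬R(s)) ∨ (∃v1 R(v1)))
Pull the quantifiers to the front (each side's bound variable is not free in the other side):
  ∃a ∀c ∀h ∀g ∃y1 ∃t ∀s ∃v1 ((R(a) ∧ ¬R(c) ∨ N(g,h) ∨ ¬N(h,h)) ∧ (¬N(t,y1) ∧ N(y1,y1) ∨ ¬R(s) ∨ R(v1)))

∃a ∀c ∀h ∀g ∃y1 ∃t ∀s ∃v1 ((R(a) ∧ ¬R(c) ∨ N(g,h) ∨ ¬N(h,h)) ∧ (¬N(t,y1) ∧ N(y1,y1) ∨ ¬R(s) ∨ R(v1)))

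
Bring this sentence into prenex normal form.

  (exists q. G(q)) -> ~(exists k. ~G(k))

forall q. forall k. (~G(q) | G(k))

Eliminate → and ↔ using ¬ and ∨.
  ~(exists q. G(q)) | ~(exists k. ~G(k))
Drive negations inward (¬∀x A ≡ ∃x ¬A, ¬∃x A ≡ ∀x ¬A, De Morgan for ∧/∨):
  (forall q. ~G(q)) | (forall k. G(k))
All bound variables are already distinct, so no renaming is needed.
Pull the quantifiers to the front (each side's bound variable is not free in the other side):
  forall q. forall k. (~G(q) | G(k))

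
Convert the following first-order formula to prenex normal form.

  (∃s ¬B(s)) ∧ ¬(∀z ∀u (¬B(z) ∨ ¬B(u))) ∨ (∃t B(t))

∃s ∃z ∃u ∃t (¬B(s) ∧ B(z) ∧ B(u) ∨ B(t))

Move each ¬ inward, flipping quantifiers it crosses:
  (∃s ¬B(s)) ∧ (∃z ∃u (B(z) ∧ B(u))) ∨ (∃t B(t))
All bound variables are already distinct, so no renaming is needed.
Extract every quantifier outward, since the variables are now distinct and don't occur free across branches:
  ∃s ∃z ∃u ∃t (¬B(s) ∧ B(z) ∧ B(u) ∨ B(t))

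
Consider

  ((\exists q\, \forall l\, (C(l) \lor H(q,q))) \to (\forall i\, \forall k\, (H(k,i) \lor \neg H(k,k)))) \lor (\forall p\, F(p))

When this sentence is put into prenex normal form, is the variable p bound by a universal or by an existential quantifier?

universal

Rewrite implications/biconditionals: A → B as ¬A ∨ B.
  \neg (\exists q\, \forall l\, (C(l) \lor H(q,q))) \lor (\forall i\, \forall k\, (H(k,i) \lor \neg H(k,k))) \lor (\forall p\, F(p))
Move each ¬ inward, flipping quantifiers it crosses:
  (\forall q\, \exists l\, (\neg C(l) \land \neg H(q,q))) \lor (\forall i\, \forall k\, (H(k,i) \lor \neg H(k,k))) \lor (\forall p\, F(p))
Pull the quantifiers to the front (each side's bound variable is not free in the other side):
  \forall q\, \exists l\, \forall i\, \forall k\, \forall p\, (\neg C(l) \land \neg H(q,q) \lor H(k,i) \lor \neg H(k,k) \lor F(p))
The quantifier \forall p sits under an even number of negations (counting the antecedent side of each →), so it remains universal.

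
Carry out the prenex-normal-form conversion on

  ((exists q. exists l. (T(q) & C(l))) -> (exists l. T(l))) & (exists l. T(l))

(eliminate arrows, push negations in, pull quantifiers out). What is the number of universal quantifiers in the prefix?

2

Rewrite implications/biconditionals: A → B as ¬A ∨ B.
  (~(exists q. exists l. (T(q) & C(l))) | (exists l. T(l))) & (exists l. T(l))
Push ¬ through the quantifiers and connectives to reach negation normal form:
  ((forall q. forall l. (~T(q) | ~C(l))) | (exists l. T(l))) & (exists l. T(l))
Standardize variables apart so no two quantifiers bind the same name: l↦u1, l↦s.
  ((forall q. forall l. (~T(q) | ~C(l))) | (exists u1. T(u1))) & (exists s. T(s))
Finally move all quantifiers to the prefix:
  forall q. forall l. exists u1. exists s. ((~T(q) | ~C(l) | T(u1)) & T(s))
The prefix is forall q forall l exists u1 exists s: 2 universal, 2 existential.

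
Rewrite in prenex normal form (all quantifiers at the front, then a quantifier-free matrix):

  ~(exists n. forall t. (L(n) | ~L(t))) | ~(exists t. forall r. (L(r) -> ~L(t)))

Rewrite implications/biconditionals: A → B as ¬A ∨ B.
  ~(exists n. forall t. (L(n) | ~L(t))) | ~(exists t. forall r. (~L(r) | ~L(t)))
Drive negations inward (¬∀x A ≡ ∃x ¬A, ¬∃x A ≡ ∀x ¬A, De Morgan for ∧/∨):
  (forall n. exists t. (~L(n) & L(t))) | (forall t. exists r. (L(r) & L(t)))
Standardize variables apart so no two quantifiers bind the same name: t↦b.
  (forall n. exists t. (~L(n) & L(t))) | (forall b. exists r. (L(r) & L(b)))
Pull the quantifiers to the front (each side's bound variable is not free in the other side):
  forall n. exists t. forall b. exists r. (~L(n) & L(t) | L(r) & L(b))

forall n. exists t. forall b. exists r. (~L(n) & L(t) | L(r) & L(b))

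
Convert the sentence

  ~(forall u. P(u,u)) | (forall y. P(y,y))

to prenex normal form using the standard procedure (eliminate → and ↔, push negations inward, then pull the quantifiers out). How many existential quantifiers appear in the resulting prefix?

1

Move each ¬ inward, flipping quantifiers it crosses:
  (exists u. ~P(u,u)) | (forall y. P(y,y))
Extract every quantifier outward, since the variables are now distinct and don't occur free across branches:
  exists u. forall y. (~P(u,u) | P(y,y))
The prefix is exists u forall y: 1 universal, 1 existential.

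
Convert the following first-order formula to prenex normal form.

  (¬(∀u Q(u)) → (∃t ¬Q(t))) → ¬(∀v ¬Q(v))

∃u ∀t ∃v (¬Q(u) ∧ Q(t) ∨ Q(v))

Rewrite implications/biconditionals: A → B as ¬A ∨ B.
  ¬(¬¬(∀u Q(u)) ∨ (∃t ¬Q(t))) ∨ ¬(∀v ¬Q(v))
Move each ¬ inward, flipping quantifiers it crosses:
  (∃u ¬Q(u)) ∧ (∀t Q(t)) ∨ (∃v Q(v))
All bound variables are already distinct, so no renaming is needed.
Extract every quantifier outward, since the variables are now distinct and don't occur free across branches:
  ∃u ∀t ∃v (¬Q(u) ∧ Q(t) ∨ Q(v))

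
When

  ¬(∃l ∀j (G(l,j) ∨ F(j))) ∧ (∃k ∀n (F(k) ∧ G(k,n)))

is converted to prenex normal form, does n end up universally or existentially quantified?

Move each ¬ inward, flipping quantifiers it crosses:
  (∀l ∃j (¬G(l,j) ∧ ¬F(j))) ∧ (∃k ∀n (F(k) ∧ G(k,n)))
All bound variables are already distinct, so no renaming is needed.
Pull the quantifiers to the front (each side's bound variable is not free in the other side):
  ∀l ∃j ∃k ∀n (¬G(l,j) ∧ ¬F(j) ∧ F(k) ∧ G(k,n))
The quantifier ∀n sits under an even number of negations, so it remains universal.

universal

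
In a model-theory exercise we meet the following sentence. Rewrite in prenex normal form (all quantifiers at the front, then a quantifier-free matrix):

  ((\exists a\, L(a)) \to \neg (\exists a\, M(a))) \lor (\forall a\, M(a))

\forall a\, \forall t\, \forall w1\, (\neg L(a) \lor \neg M(t) \lor M(w1))

Rewrite implications/biconditionals: A → B as ¬A ∨ B.
  \neg (\exists a\, L(a)) \lor \neg (\exists a\, M(a)) \lor (\forall a\, M(a))
Move each ¬ inward, flipping quantifiers it crosses:
  (\forall a\, \neg L(a)) \lor (\forall a\, \neg M(a)) \lor (\forall a\, M(a))
Give each quantifier a distinct variable: a↦t, a↦w1.
  (\forall a\, \neg L(a)) \lor (\forall t\, \neg M(t)) \lor (\forall w1\, M(w1))
Pull the quantifiers to the front (each side's bound variable is not free in the other side):
  \forall a\, \forall t\, \forall w1\, (\neg L(a) \lor \neg M(t) \lor M(w1))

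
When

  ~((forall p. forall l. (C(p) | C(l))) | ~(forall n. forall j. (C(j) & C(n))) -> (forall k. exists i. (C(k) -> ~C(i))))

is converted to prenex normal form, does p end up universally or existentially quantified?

Rewrite implications/biconditionals: A → B as ¬A ∨ B.
  ~(~((forall p. forall l. (C(p) | C(l))) | ~(forall n. forall j. (C(j) & C(n)))) | (forall k. exists i. (~C(k) | ~C(i))))
Move each ¬ inward, flipping quantifiers it crosses:
  ((forall p. forall l. (C(p) | C(l))) | (exists n. exists j. (~C(j) | ~C(n)))) & (exists k. forall i. (C(k) & C(i)))
Finally move all quantifiers to the prefix:
  forall p. forall l. exists n. exists j. exists k. forall i. ((C(p) | C(l) | ~C(j) | ~C(n)) & C(k) & C(i))
The quantifier forall p sits under an even number of negations (counting the antecedent side of each →), so it remains universal.

universal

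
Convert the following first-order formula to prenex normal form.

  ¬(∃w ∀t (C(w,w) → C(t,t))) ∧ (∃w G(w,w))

∀w ∃t ∃b (C(w,w) ∧ ¬C(t,t) ∧ G(b,b))

First replace A → B with ¬A ∨ B.
  ¬(∃w ∀t (¬C(w,w) ∨ C(t,t))) ∧ (∃w G(w,w))
Drive negations inward (¬∀x A ≡ ∃x ¬A, ¬∃x A ≡ ∀x ¬A, De Morgan for ∧/∨):
  (∀w ∃t (C(w,w) ∧ ¬C(t,t))) ∧ (∃w G(w,w))
Give each quantifier a distinct variable: w↦b.
  (∀w ∃t (C(w,w) ∧ ¬C(t,t))) ∧ (∃b G(b,b))
Pull the quantifiers to the front (each side's bound variable is not free in the other side):
  ∀w ∃t ∃b (C(w,w) ∧ ¬C(t,t) ∧ G(b,b))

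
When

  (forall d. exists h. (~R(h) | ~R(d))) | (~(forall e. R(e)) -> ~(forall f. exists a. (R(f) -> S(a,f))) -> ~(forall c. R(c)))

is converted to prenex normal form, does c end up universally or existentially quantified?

existential

Eliminate → and ↔ using ¬ and ∨.
  (forall d. exists h. (~R(h) | ~R(d))) | ~~(forall e. R(e)) | ~~(forall f. exists a. (~R(f) | S(a,f))) | ~(forall c. R(c))
Drive negations inward (¬∀x A ≡ ∃x ¬A, ¬∃x A ≡ ∀x ¬A, De Morgan for ∧/∨):
  (forall d. exists h. (~R(h) | ~R(d))) | (forall e. R(e)) | (forall f. exists a. (~R(f) | S(a,f))) | (exists c. ~R(c))
Extract every quantifier outward, since the variables are now distinct and don't occur free across branches:
  forall d. exists h. forall e. forall f. exists a. exists c. (~R(h) | ~R(d) | R(e) | ~R(f) | S(a,f) | ~R(c))
The quantifier forall c sits under an odd number of negations (counting the antecedent side of each →), so it flips to exists c.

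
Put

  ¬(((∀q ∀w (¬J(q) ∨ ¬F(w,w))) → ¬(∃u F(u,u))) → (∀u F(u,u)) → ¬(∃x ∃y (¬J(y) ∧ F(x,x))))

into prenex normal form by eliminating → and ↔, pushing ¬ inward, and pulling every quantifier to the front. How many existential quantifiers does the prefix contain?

First replace A → B with ¬A ∨ B.
  ¬(¬(¬(∀q ∀w (¬J(q) ∨ ¬F(w,w))) ∨ ¬(∃u F(u,u))) ∨ ¬(∀u F(u,u)) ∨ ¬(∃x ∃y (¬J(y) ∧ F(x,x))))
Drive negations inward (¬∀x A ≡ ∃x ¬A, ¬∃x A ≡ ∀x ¬A, De Morgan for ∧/∨):
  ((∃q ∃w (J(q) ∧ F(w,w))) ∨ (∀u ¬F(u,u))) ∧ (∀u F(u,u)) ∧ (∃x ∃y (¬J(y) ∧ F(x,x)))
Give each quantifier a distinct variable: u↦r.
  ((∃q ∃w (J(q) ∧ F(w,w))) ∨ (∀u ¬F(u,u))) ∧ (∀r F(r,r)) ∧ (∃x ∃y (¬J(y) ∧ F(x,x)))
Extract every quantifier outward, since the variables are now distinct and don't occur free across branches:
  ∃q ∃w ∀u ∀r ∃x ∃y ((J(q) ∧ F(w,w) ∨ ¬F(u,u)) ∧ F(r,r) ∧ ¬J(y) ∧ F(x,x))
The prefix is ∃q ∃w ∀u ∀r ∃x ∃y: 2 universal, 4 existential.

4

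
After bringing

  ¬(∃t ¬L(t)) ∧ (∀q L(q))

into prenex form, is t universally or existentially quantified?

universal

Move each ¬ inward, flipping quantifiers it crosses:
  (∀t L(t)) ∧ (∀q L(q))
All bound variables are already distinct, so no renaming is needed.
Extract every quantifier outward, since the variables are now distinct and don't occur free across branches:
  ∀t ∀q (L(t) ∧ L(q))
The quantifier ∃t sits under an odd number of negations, so it flips to ∀t.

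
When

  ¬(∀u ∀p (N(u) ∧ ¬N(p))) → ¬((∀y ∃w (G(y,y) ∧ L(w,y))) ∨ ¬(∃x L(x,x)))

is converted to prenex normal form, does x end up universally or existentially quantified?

Rewrite implications/biconditionals: A → B as ¬A ∨ B.
  ¬¬(∀u ∀p (N(u) ∧ ¬N(p))) ∨ ¬((∀y ∃w (G(y,y) ∧ L(w,y))) ∨ ¬(∃x L(x,x)))
Move each ¬ inward, flipping quantifiers it crosses:
  (∀u ∀p (N(u) ∧ ¬N(p))) ∨ (∃y ∀w (¬G(y,y) ∨ ¬L(w,y))) ∧ (∃x L(x,x))
Pull the quantifiers to the front (each side's bound variable is not free in the other side):
  ∀u ∀p ∃y ∀w ∃x (N(u) ∧ ¬N(p) ∨ (¬G(y,y) ∨ ¬L(w,y)) ∧ L(x,x))
The quantifier ∃x sits under an even number of negations (counting the antecedent side of each →), so it remains existential.

existential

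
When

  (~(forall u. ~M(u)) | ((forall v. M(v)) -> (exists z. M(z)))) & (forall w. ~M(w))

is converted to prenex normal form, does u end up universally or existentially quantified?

existential

First replace A → B with ¬A ∨ B.
  (~(forall u. ~M(u)) | ~(forall v. M(v)) | (exists z. M(z))) & (forall w. ~M(w))
Push ¬ through the quantifiers and connectives to reach negation normal form:
  ((exists u. M(u)) | (exists v. ~M(v)) | (exists z. M(z))) & (forall w. ~M(w))
Finally move all quantifiers to the prefix:
  exists u. exists v. exists z. forall w. ((M(u) | ~M(v) | M(z)) & ~M(w))
The quantifier forall u sits under an odd number of negations (counting the antecedent side of each →), so it flips to exists u.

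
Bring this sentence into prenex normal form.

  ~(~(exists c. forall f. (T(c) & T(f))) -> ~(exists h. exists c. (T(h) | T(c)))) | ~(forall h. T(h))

Eliminate → and ↔ using ¬ and ∨.
  ~(~~(exists c. forall f. (T(c) & T(f))) | ~(exists h. exists c. (T(h) | T(c)))) | ~(forall h. T(h))
Move each ¬ inward, flipping quantifiers it crosses:
  (forall c. exists f. (~T(c) | ~T(f))) & (exists h. exists c. (T(h) | T(c))) | (exists h. ~T(h))
Rename bound variables to avoid capture: c↦w1, h↦w.
  (forall c. exists f. (~T(c) | ~T(f))) & (exists h. exists w1. (T(h) | T(w1))) | (exists w. ~T(w))
Extract every quantifier outward, since the variables are now distinct and don't occur free across branches:
  forall c. exists f. exists h. exists w1. exists w. ((~T(c) | ~T(f)) & (T(h) | T(w1)) | ~T(w))

forall c. exists f. exists h. exists w1. exists w. ((~T(c) | ~T(f)) & (T(h) | T(w1)) | ~T(w))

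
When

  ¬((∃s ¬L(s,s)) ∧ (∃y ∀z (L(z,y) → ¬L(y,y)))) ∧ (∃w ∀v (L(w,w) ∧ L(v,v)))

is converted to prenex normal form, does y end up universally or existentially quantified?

Rewrite implications/biconditionals: A → B as ¬A ∨ B.
  ¬((∃s ¬L(s,s)) ∧ (∃y ∀z (¬L(z,y) ∨ ¬L(y,y)))) ∧ (∃w ∀v (L(w,w) ∧ L(v,v)))
Move each ¬ inward, flipping quantifiers it crosses:
  ((∀s L(s,s)) ∨ (∀y ∃z (L(z,y) ∧ L(y,y)))) ∧ (∃w ∀v (L(w,w) ∧ L(v,v)))
Extract every quantifier outward, since the variables are now distinct and don't occur free across branches:
  ∀s ∀y ∃z ∃w ∀v ((L(s,s) ∨ L(z,y) ∧ L(y,y)) ∧ L(w,w) ∧ L(v,v))
The quantifier ∃y sits under an odd number of negations (counting the antecedent side of each →), so it flips to ∀y.

universal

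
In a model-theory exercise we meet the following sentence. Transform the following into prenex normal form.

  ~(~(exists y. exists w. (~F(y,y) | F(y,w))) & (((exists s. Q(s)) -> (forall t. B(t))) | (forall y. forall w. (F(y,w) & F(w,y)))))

exists y. exists w. exists s. exists t. exists b. exists p. (~F(y,y) | F(y,w) | Q(s) & ~B(t) & (~F(b,p) | ~F(p,b)))

First replace A → B with ¬A ∨ B.
  ~(~(exists y. exists w. (~F(y,y) | F(y,w))) & (~(exists s. Q(s)) | (forall t. B(t)) | (forall y. forall w. (F(y,w) & F(w,y)))))
Push ¬ through the quantifiers and connectives to reach negation normal form:
  (exists y. exists w. (~F(y,y) | F(y,w))) | (exists s. Q(s)) & (exists t. ~B(t)) & (exists y. exists w. (~F(y,w) | ~F(w,y)))
Give each quantifier a distinct variable: y↦b, w↦p.
  (exists y. exists w. (~F(y,y) | F(y,w))) | (exists s. Q(s)) & (exists t. ~B(t)) & (exists b. exists p. (~F(b,p) | ~F(p,b)))
Finally move all quantifiers to the prefix:
  exists y. exists w. exists s. exists t. exists b. exists p. (~F(y,y) | F(y,w) | Q(s) & ~B(t) & (~F(b,p) | ~F(p,b)))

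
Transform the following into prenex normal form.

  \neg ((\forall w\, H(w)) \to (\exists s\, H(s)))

Rewrite implications/biconditionals: A → B as ¬A ∨ B.
  \neg (\neg (\forall w\, H(w)) \lor (\exists s\, H(s)))
Drive negations inward (¬∀x A ≡ ∃x ¬A, ¬∃x A ≡ ∀x ¬A, De Morgan for ∧/∨):
  (\forall w\, H(w)) \land (\forall s\, \neg H(s))
Pull the quantifiers to the front (each side's bound variable is not free in the other side):
  \forall w\, \forall s\, (H(w) \land \neg H(s))

\forall w\, \forall s\, (H(w) \land \neg H(s))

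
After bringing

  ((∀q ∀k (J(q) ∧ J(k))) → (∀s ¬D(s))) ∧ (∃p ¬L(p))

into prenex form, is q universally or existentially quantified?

Rewrite implications/biconditionals: A → B as ¬A ∨ B.
  (¬(∀q ∀k (J(q) ∧ J(k))) ∨ (∀s ¬D(s))) ∧ (∃p ¬L(p))
Drive negations inward (¬∀x A ≡ ∃x ¬A, ¬∃x A ≡ ∀x ¬A, De Morgan for ∧/∨):
  ((∃q ∃k (¬J(q) ∨ ¬J(k))) ∨ (∀s ¬D(s))) ∧ (∃p ¬L(p))
Pull the quantifiers to the front (each side's bound variable is not free in the other side):
  ∃q ∃k ∀s ∃p ((¬J(q) ∨ ¬J(k) ∨ ¬D(s)) ∧ ¬L(p))
The quantifier ∀q sits under an odd number of negations (counting the antecedent side of each →), so it flips to ∃q.

existential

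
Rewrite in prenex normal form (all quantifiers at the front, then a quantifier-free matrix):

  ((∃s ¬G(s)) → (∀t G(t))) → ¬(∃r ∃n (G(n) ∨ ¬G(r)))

∃s ∃t ∀r ∀n (¬G(s) ∧ ¬G(t) ∨ ¬G(n) ∧ G(r))

Eliminate → and ↔ using ¬ and ∨.
  ¬(¬(∃s ¬G(s)) ∨ (∀t G(t))) ∨ ¬(∃r ∃n (G(n) ∨ ¬G(r)))
Push ¬ through the quantifiers and connectives to reach negation normal form:
  (∃s ¬G(s)) ∧ (∃t ¬G(t)) ∨ (∀r ∀n (¬G(n) ∧ G(r)))
Pull the quantifiers to the front (each side's bound variable is not free in the other side):
  ∃s ∃t ∀r ∀n (¬G(s) ∧ ¬G(t) ∨ ¬G(n) ∧ G(r))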